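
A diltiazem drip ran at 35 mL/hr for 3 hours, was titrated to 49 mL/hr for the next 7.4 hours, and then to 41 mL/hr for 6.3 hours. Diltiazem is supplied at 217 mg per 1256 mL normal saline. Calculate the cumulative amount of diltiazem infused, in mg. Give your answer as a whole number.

Concentration = 217 mg ÷ 1256 mL = 0.1727707 mg/mL
Stage 1: 35 mL/hr × 3 hr = 105 mL → 105 mL × 0.1727707 mg/mL = 18.14092 mg
Stage 2: 49 mL/hr × 7.4 hr = 362.6 mL → 362.6 mL × 0.1727707 mg/mL = 62.64666 mg
Stage 3: 41 mL/hr × 6.3 hr = 258.3 mL → 258.3 mL × 0.1727707 mg/mL = 44.62667 mg
Total = 18.14092 + 62.64666 + 44.62667 = 125.4143 mg

125 mg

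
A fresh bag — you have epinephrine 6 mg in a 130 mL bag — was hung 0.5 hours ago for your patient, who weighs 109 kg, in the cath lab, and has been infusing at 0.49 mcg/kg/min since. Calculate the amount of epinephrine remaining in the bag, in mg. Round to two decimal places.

Dose = 0.49 mcg/kg/min × 109 kg = 53.41 mcg/min
53.41 mcg/min × 60 min/hr = 3204.6 mcg/hr
Concentration = 6 mg ÷ 130 mL = 0.04615385 mg/mL = 46.15385 mcg/mL
Rate = 3204.6 mcg/hr ÷ 46.15385 mcg/mL = 69.433 mL/hr
Volume infused = 69.433 mL/hr × 0.5 hr = 34.7165 mL
Volume remaining = 130 − 34.7165 = 95.2835 mL
Drug remaining = 95.2835 mL × 46.15385 mcg/mL = 4397.7 mcg = 4.3977 mg

4.40 mg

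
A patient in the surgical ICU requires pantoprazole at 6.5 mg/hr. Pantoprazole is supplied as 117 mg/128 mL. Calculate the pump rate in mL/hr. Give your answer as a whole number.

7 mL/hr

Concentration = 117 mg ÷ 128 mL = 0.9140625 mg/mL
Rate = 6.5 mg/hr ÷ 0.9140625 mg/mL = 7.111111 mL/hr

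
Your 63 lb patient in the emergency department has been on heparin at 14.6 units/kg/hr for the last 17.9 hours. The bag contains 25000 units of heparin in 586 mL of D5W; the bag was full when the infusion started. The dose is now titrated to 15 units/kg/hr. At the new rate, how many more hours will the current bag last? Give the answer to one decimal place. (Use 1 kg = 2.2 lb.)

Initial rate:
Weight = 63 lb ÷ 2.2 lb/kg = 28.63636 kg
Dose = 14.6 units/kg/hr × 28.63636 kg = 418.0909 units/hr
Concentration = 25000 units ÷ 586 mL = 42.66212 units/mL
Rate = 418.0909 units/hr ÷ 42.66212 units/mL = 9.800051 mL/hr
Volume infused so far = 9.800051 mL/hr × 17.9 hr = 175.4209 mL
Volume remaining = 586 − 175.4209 = 410.5791 mL
New rate:
Dose = 15 units/kg/hr × 28.63636 kg = 429.5455 units/hr
Rate = 429.5455 units/hr ÷ 42.66212 units/mL = 10.06855 mL/hr
Time remaining = 410.5791 mL ÷ 10.06855 mL/hr = 40.77839 hr

40.8 hours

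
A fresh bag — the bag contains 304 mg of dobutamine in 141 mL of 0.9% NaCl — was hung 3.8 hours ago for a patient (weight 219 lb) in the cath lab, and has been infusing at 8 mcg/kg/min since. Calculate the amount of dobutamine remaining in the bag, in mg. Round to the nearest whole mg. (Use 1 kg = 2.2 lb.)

122 mg

Weight = 219 lb ÷ 2.2 lb/kg = 99.54545 kg
Dose = 8 mcg/kg/min × 99.54545 kg = 796.3636 mcg/min
796.3636 mcg/min × 60 min/hr = 47781.82 mcg/hr
Concentration = 304 mg ÷ 141 mL = 2.156028 mg/mL = 2156.028 mcg/mL
Rate = 47781.82 mcg/hr ÷ 2156.028 mcg/mL = 22.16196 mL/hr
Volume infused = 22.16196 mL/hr × 3.8 hr = 84.21545 mL
Volume remaining = 141 − 84.21545 = 56.78455 mL
Drug remaining = 56.78455 mL × 2156.028 mcg/mL = 122429.1 mcg = 122.4291 mg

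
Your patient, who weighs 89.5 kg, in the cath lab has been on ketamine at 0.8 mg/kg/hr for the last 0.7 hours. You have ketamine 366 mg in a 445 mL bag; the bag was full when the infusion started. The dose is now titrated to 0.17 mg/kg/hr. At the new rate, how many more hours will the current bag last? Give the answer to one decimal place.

Initial rate:
Dose = 0.8 mg/kg/hr × 89.5 kg = 71.6 mg/hr
Concentration = 366 mg ÷ 445 mL = 0.8224719 mg/mL
Rate = 71.6 mg/hr ÷ 0.8224719 mg/mL = 87.05464 mL/hr
Volume infused so far = 87.05464 mL/hr × 0.7 hr = 60.93825 mL
Volume remaining = 445 − 60.93825 = 384.0617 mL
New rate:
Dose = 0.17 mg/kg/hr × 89.5 kg = 15.215 mg/hr
Rate = 15.215 mg/hr ÷ 0.8224719 mg/mL = 18.49911 mL/hr
Time remaining = 384.0617 mL ÷ 18.49911 mL/hr = 20.76109 hr

20.8 hours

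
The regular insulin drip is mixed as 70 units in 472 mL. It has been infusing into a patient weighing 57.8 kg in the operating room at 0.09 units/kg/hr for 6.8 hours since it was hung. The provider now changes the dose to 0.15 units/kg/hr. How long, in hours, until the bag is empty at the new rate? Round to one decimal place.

4.0 hours

Initial rate:
Dose = 0.09 units/kg/hr × 57.8 kg = 5.202 units/hr
Concentration = 70 units ÷ 472 mL = 0.1483051 units/mL
Rate = 5.202 units/hr ÷ 0.1483051 units/mL = 35.07634 mL/hr
Volume infused so far = 35.07634 mL/hr × 6.8 hr = 238.5191 mL
Volume remaining = 472 − 238.5191 = 233.4809 mL
New rate:
Dose = 0.15 units/kg/hr × 57.8 kg = 8.67 units/hr
Rate = 8.67 units/hr ÷ 0.1483051 units/mL = 58.46057 mL/hr
Time remaining = 233.4809 mL ÷ 58.46057 mL/hr = 3.993818 hr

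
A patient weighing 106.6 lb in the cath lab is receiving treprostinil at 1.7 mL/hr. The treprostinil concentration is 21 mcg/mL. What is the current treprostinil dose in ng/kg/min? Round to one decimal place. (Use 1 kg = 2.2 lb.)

Weight = 106.6 lb ÷ 2.2 lb/kg = 48.45455 kg
Concentration = 21 mcg/mL = 21000 ng/mL
Drug rate = 1.7 mL/hr × 21000 ng/mL = 35700 ng/hr
35700 ng/hr ÷ 60 min/hr = 595 ng/min
595 ng/min ÷ 48.45455 kg = 12.27955 ng/kg/min

12.3 ng/kg/min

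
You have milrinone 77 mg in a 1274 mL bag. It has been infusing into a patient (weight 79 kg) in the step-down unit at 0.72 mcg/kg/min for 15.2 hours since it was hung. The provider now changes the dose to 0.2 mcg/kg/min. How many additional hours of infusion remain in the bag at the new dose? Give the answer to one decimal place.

Initial rate:
Dose = 0.72 mcg/kg/min × 79 kg = 56.88 mcg/min
56.88 mcg/min × 60 min/hr = 3412.8 mcg/hr
Concentration = 77 mg ÷ 1274 mL = 0.06043956 mg/mL = 60.43956 mcg/mL
Rate = 3412.8 mcg/hr ÷ 60.43956 mcg/mL = 56.46633 mL/hr
Volume infused so far = 56.46633 mL/hr × 15.2 hr = 858.2882 mL
Volume remaining = 1274 − 858.2882 = 415.7118 mL
New rate:
Dose = 0.2 mcg/kg/min × 79 kg = 15.8 mcg/min
15.8 mcg/min × 60 min/hr = 948 mcg/hr
Rate = 948 mcg/hr ÷ 60.43956 mcg/mL = 15.68509 mL/hr
Time remaining = 415.7118 mL ÷ 15.68509 mL/hr = 26.50363 hr

26.5 hours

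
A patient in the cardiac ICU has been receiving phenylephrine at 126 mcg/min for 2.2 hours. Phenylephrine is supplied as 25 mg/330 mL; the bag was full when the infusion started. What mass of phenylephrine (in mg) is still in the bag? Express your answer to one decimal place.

8.4 mg

126 mcg/min × 60 min/hr = 7560 mcg/hr
Concentration = 25 mg ÷ 330 mL = 0.07575758 mg/mL = 75.75758 mcg/mL
Rate = 7560 mcg/hr ÷ 75.75758 mcg/mL = 99.792 mL/hr
Volume infused = 99.792 mL/hr × 2.2 hr = 219.5424 mL
Volume remaining = 330 − 219.5424 = 110.4576 mL
Drug remaining = 110.4576 mL × 75.75758 mcg/mL = 8368 mcg = 8.368 mg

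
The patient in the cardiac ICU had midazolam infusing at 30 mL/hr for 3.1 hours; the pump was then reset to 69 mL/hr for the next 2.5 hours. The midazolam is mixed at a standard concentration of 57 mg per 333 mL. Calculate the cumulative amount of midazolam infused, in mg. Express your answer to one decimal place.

45.4 mg

Concentration = 57 mg ÷ 333 mL = 0.1711712 mg/mL
Stage 1: 30 mL/hr × 3.1 hr = 93 mL → 93 mL × 0.1711712 mg/mL = 15.91892 mg
Stage 2: 69 mL/hr × 2.5 hr = 172.5 mL → 172.5 mL × 0.1711712 mg/mL = 29.52703 mg
Total = 15.91892 + 29.52703 = 45.44595 mg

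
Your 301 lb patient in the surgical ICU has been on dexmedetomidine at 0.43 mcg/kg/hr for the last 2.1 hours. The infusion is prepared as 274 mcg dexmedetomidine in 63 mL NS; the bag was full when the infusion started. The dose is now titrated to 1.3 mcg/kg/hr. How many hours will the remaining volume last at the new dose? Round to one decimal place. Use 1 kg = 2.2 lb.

0.8 hours

Initial rate:
Weight = 301 lb ÷ 2.2 lb/kg = 136.8182 kg
Dose = 0.43 mcg/kg/hr × 136.8182 kg = 58.83182 mcg/hr
Concentration = 274 mcg ÷ 63 mL = 4.349206 mcg/mL
Rate = 58.83182 mcg/hr ÷ 4.349206 mcg/mL = 13.52702 mL/hr
Volume infused so far = 13.52702 mL/hr × 2.1 hr = 28.40675 mL
Volume remaining = 63 − 28.40675 = 34.59325 mL
New rate:
Dose = 1.3 mcg/kg/hr × 136.8182 kg = 177.8636 mcg/hr
Rate = 177.8636 mcg/hr ÷ 4.349206 mcg/mL = 40.89565 mL/hr
Time remaining = 34.59325 mL ÷ 40.89565 mL/hr = 0.8458906 hr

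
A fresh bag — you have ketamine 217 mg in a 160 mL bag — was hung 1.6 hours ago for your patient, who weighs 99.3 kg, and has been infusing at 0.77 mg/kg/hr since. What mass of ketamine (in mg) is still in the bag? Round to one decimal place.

94.7 mg

Dose = 0.77 mg/kg/hr × 99.3 kg = 76.461 mg/hr
Concentration = 217 mg ÷ 160 mL = 1.35625 mg/mL
Rate = 76.461 mg/hr ÷ 1.35625 mg/mL = 56.37677 mL/hr
Volume infused = 56.37677 mL/hr × 1.6 hr = 90.20284 mL
Volume remaining = 160 − 90.20284 = 69.79716 mL
Drug remaining = 69.79716 mL × 1.35625 mg/mL = 94.6624 mg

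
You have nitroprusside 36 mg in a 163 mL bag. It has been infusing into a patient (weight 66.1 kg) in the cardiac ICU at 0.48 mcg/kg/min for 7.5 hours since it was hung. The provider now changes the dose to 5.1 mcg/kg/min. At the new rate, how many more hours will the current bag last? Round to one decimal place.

Initial rate:
Dose = 0.48 mcg/kg/min × 66.1 kg = 31.728 mcg/min
31.728 mcg/min × 60 min/hr = 1903.68 mcg/hr
Concentration = 36 mg ÷ 163 mL = 0.2208589 mg/mL = 220.8589 mcg/mL
Rate = 1903.68 mcg/hr ÷ 220.8589 mcg/mL = 8.61944 mL/hr
Volume infused so far = 8.61944 mL/hr × 7.5 hr = 64.6458 mL
Volume remaining = 163 − 64.6458 = 98.3542 mL
New rate:
Dose = 5.1 mcg/kg/min × 66.1 kg = 337.11 mcg/min
337.11 mcg/min × 60 min/hr = 20226.6 mcg/hr
Rate = 20226.6 mcg/hr ÷ 220.8589 mcg/mL = 91.58155 mL/hr
Time remaining = 98.3542 mL ÷ 91.58155 mL/hr = 1.073952 hr

1.1 hours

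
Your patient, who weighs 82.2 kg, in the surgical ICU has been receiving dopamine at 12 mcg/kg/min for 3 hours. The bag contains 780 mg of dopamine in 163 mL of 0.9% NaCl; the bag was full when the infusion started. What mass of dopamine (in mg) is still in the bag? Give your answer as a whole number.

602 mg

Dose = 12 mcg/kg/min × 82.2 kg = 986.4 mcg/min
986.4 mcg/min × 60 min/hr = 59184 mcg/hr
Concentration = 780 mg ÷ 163 mL = 4.785276 mg/mL = 4785.276 mcg/mL
Rate = 59184 mcg/hr ÷ 4785.276 mcg/mL = 12.36794 mL/hr
Volume infused = 12.36794 mL/hr × 3 hr = 37.10382 mL
Volume remaining = 163 − 37.10382 = 125.8962 mL
Drug remaining = 125.8962 mL × 4785.276 mcg/mL = 602448 mcg = 602.448 mg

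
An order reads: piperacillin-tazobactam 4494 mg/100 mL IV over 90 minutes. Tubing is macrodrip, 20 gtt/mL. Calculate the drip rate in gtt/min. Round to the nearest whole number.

100 mL ÷ (90 min) = 1.111111 mL/min
1.111111 mL/min × 20 gtt/mL = 22.22222 gtt/min

22 gtt/min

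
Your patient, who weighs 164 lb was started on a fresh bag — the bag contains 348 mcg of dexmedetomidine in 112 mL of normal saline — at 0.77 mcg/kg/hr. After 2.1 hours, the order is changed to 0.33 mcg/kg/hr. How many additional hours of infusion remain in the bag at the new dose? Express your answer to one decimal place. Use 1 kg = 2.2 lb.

Initial rate:
Weight = 164 lb ÷ 2.2 lb/kg = 74.54545 kg
Dose = 0.77 mcg/kg/hr × 74.54545 kg = 57.4 mcg/hr
Concentration = 348 mcg ÷ 112 mL = 3.107143 mcg/mL
Rate = 57.4 mcg/hr ÷ 3.107143 mcg/mL = 18.47356 mL/hr
Volume infused so far = 18.47356 mL/hr × 2.1 hr = 38.79448 mL
Volume remaining = 112 − 38.79448 = 73.20552 mL
New rate:
Dose = 0.33 mcg/kg/hr × 74.54545 kg = 24.6 mcg/hr
Rate = 24.6 mcg/hr ÷ 3.107143 mcg/mL = 7.917241 mL/hr
Time remaining = 73.20552 mL ÷ 7.917241 mL/hr = 9.246341 hr

9.2 hours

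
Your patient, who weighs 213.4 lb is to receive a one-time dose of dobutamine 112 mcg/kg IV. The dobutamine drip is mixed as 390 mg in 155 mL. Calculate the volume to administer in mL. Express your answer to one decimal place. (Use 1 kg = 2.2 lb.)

Weight = 213.4 lb ÷ 2.2 lb/kg = 97 kg
Dose = 112 mcg/kg × 97 kg = 10864 mcg
Concentration = 390 mg ÷ 155 mL = 2.516129 mg/mL = 2516.129 mcg/mL
Volume = 10864 mcg ÷ 2516.129 mcg/mL = 4.317744 mL

4.3 mL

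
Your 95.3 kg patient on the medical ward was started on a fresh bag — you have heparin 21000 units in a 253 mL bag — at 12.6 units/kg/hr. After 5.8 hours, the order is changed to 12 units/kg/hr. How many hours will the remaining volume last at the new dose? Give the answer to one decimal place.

12.3 hours

Initial rate:
Dose = 12.6 units/kg/hr × 95.3 kg = 1200.78 units/hr
Concentration = 21000 units ÷ 253 mL = 83.00395 units/mL
Rate = 1200.78 units/hr ÷ 83.00395 units/mL = 14.46654 mL/hr
Volume infused so far = 14.46654 mL/hr × 5.8 hr = 83.90593 mL
Volume remaining = 253 − 83.90593 = 169.0941 mL
New rate:
Dose = 12 units/kg/hr × 95.3 kg = 1143.6 units/hr
Rate = 1143.6 units/hr ÷ 83.00395 units/mL = 13.77766 mL/hr
Time remaining = 169.0941 mL ÷ 13.77766 mL/hr = 12.27306 hr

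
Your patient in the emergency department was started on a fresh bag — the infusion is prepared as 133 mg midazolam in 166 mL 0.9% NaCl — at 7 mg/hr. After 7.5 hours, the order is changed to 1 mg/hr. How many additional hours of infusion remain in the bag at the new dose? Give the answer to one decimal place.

Initial rate:
Concentration = 133 mg ÷ 166 mL = 0.8012048 mg/mL
Rate = 7 mg/hr ÷ 0.8012048 mg/mL = 8.736842 mL/hr
Volume infused so far = 8.736842 mL/hr × 7.5 hr = 65.52632 mL
Volume remaining = 166 − 65.52632 = 100.4737 mL
New rate:
Rate = 1 mg/hr ÷ 0.8012048 mg/mL = 1.24812 mL/hr
Time remaining = 100.4737 mL ÷ 1.24812 mL/hr = 80.5 hr

80.5 hours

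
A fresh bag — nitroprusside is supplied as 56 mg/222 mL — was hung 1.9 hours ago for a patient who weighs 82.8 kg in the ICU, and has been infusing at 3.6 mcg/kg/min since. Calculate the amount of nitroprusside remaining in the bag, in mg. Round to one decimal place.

22.0 mg

Dose = 3.6 mcg/kg/min × 82.8 kg = 298.08 mcg/min
298.08 mcg/min × 60 min/hr = 17884.8 mcg/hr
Concentration = 56 mg ÷ 222 mL = 0.2522523 mg/mL = 252.2523 mcg/mL
Rate = 17884.8 mcg/hr ÷ 252.2523 mcg/mL = 70.90046 mL/hr
Volume infused = 70.90046 mL/hr × 1.9 hr = 134.7109 mL
Volume remaining = 222 − 134.7109 = 87.28913 mL
Drug remaining = 87.28913 mL × 252.2523 mcg/mL = 22018.88 mcg = 22.01888 mg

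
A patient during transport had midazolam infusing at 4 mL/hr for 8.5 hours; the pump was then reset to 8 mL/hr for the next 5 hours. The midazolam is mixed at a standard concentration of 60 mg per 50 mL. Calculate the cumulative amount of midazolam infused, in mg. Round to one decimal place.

88.8 mg

Concentration = 60 mg ÷ 50 mL = 1.2 mg/mL
Stage 1: 4 mL/hr × 8.5 hr = 34 mL → 34 mL × 1.2 mg/mL = 40.8 mg
Stage 2: 8 mL/hr × 5 hr = 40 mL → 40 mL × 1.2 mg/mL = 48 mg
Total = 40.8 + 48 = 88.8 mg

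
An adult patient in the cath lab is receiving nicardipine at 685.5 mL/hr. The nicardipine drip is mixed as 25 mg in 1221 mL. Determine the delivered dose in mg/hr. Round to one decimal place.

Concentration = 25 mg ÷ 1221 mL = 0.02047502 mg/mL
Drug rate = 685.5 mL/hr × 0.02047502 mg/mL = 14.03563 mg/hr

14.0 mg/hr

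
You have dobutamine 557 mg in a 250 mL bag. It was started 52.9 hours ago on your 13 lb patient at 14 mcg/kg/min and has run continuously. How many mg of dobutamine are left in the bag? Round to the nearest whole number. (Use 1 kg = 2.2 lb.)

294 mg

Weight = 13 lb ÷ 2.2 lb/kg = 5.909091 kg
Dose = 14 mcg/kg/min × 5.909091 kg = 82.72727 mcg/min
82.72727 mcg/min × 60 min/hr = 4963.636 mcg/hr
Concentration = 557 mg ÷ 250 mL = 2.228 mg/mL = 2228 mcg/mL
Rate = 4963.636 mcg/hr ÷ 2228 mcg/mL = 2.227844 mL/hr
Volume infused = 2.227844 mL/hr × 52.9 hr = 117.8529 mL
Volume remaining = 250 − 117.8529 = 132.1471 mL
Drug remaining = 132.1471 mL × 2228 mcg/mL = 294423.6 mcg = 294.4236 mg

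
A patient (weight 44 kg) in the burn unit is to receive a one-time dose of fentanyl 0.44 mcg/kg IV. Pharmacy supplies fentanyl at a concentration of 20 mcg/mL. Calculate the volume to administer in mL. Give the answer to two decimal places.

0.97 mL

Dose = 0.44 mcg/kg × 44 kg = 19.36 mcg
Volume = 19.36 mcg ÷ 20 mcg/mL = 0.968 mL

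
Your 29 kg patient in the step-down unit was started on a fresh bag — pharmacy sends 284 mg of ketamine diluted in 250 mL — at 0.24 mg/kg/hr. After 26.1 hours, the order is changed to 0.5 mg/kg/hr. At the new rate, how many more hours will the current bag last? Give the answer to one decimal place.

7.1 hours

Initial rate:
Dose = 0.24 mg/kg/hr × 29 kg = 6.96 mg/hr
Concentration = 284 mg ÷ 250 mL = 1.136 mg/mL
Rate = 6.96 mg/hr ÷ 1.136 mg/mL = 6.126761 mL/hr
Volume infused so far = 6.126761 mL/hr × 26.1 hr = 159.9085 mL
Volume remaining = 250 − 159.9085 = 90.09155 mL
New rate:
Dose = 0.5 mg/kg/hr × 29 kg = 14.5 mg/hr
Rate = 14.5 mg/hr ÷ 1.136 mg/mL = 12.76408 mL/hr
Time remaining = 90.09155 mL ÷ 12.76408 mL/hr = 7.058207 hr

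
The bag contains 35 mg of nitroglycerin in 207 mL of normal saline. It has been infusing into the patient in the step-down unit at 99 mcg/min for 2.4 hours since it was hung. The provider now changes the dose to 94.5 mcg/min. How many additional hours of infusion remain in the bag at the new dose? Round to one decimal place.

Initial rate:
99 mcg/min × 60 min/hr = 5940 mcg/hr
Concentration = 35 mg ÷ 207 mL = 0.1690821 mg/mL = 169.0821 mcg/mL
Rate = 5940 mcg/hr ÷ 169.0821 mcg/mL = 35.13086 mL/hr
Volume infused so far = 35.13086 mL/hr × 2.4 hr = 84.31406 mL
Volume remaining = 207 − 84.31406 = 122.6859 mL
New rate:
94.5 mcg/min × 60 min/hr = 5670 mcg/hr
Rate = 5670 mcg/hr ÷ 169.0821 mcg/mL = 33.534 mL/hr
Time remaining = 122.6859 mL ÷ 33.534 mL/hr = 3.658554 hr

3.7 hours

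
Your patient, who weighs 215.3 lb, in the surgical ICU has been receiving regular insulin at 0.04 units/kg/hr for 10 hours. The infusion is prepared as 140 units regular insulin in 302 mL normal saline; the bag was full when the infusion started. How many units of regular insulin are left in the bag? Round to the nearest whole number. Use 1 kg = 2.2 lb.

101 units

Weight = 215.3 lb ÷ 2.2 lb/kg = 97.86364 kg
Dose = 0.04 units/kg/hr × 97.86364 kg = 3.914545 units/hr
Concentration = 140 units ÷ 302 mL = 0.4635762 units/mL
Rate = 3.914545 units/hr ÷ 0.4635762 units/mL = 8.444234 mL/hr
Volume infused = 8.444234 mL/hr × 10 hr = 84.44234 mL
Volume remaining = 302 − 84.44234 = 217.5577 mL
Drug remaining = 217.5577 mL × 0.4635762 units/mL = 100.8545 units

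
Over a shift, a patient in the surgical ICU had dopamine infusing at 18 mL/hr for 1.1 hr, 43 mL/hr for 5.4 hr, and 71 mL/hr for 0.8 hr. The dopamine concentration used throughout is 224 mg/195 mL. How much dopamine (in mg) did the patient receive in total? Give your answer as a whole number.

355 mg

Concentration = 224 mg ÷ 195 mL = 1.148718 mg/mL
Stage 1: 18 mL/hr × 1.1 hr = 19.8 mL → 19.8 mL × 1.148718 mg/mL = 22.74462 mg
Stage 2: 43 mL/hr × 5.4 hr = 232.2 mL → 232.2 mL × 1.148718 mg/mL = 266.7323 mg
Stage 3: 71 mL/hr × 0.8 hr = 56.8 mL → 56.8 mL × 1.148718 mg/mL = 65.24718 mg
Total = 22.74462 + 266.7323 + 65.24718 = 354.7241 mg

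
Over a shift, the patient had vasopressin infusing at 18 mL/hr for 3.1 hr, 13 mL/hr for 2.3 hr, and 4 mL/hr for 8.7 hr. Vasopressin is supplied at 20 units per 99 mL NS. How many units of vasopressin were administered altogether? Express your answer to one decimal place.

Concentration = 20 units ÷ 99 mL = 0.2020202 units/mL
Stage 1: 18 mL/hr × 3.1 hr = 55.8 mL → 55.8 mL × 0.2020202 units/mL = 11.27273 units
Stage 2: 13 mL/hr × 2.3 hr = 29.9 mL → 29.9 mL × 0.2020202 units/mL = 6.040404 units
Stage 3: 4 mL/hr × 8.7 hr = 34.8 mL → 34.8 mL × 0.2020202 units/mL = 7.030303 units
Total = 11.27273 + 6.040404 + 7.030303 = 24.34343 units

24.3 units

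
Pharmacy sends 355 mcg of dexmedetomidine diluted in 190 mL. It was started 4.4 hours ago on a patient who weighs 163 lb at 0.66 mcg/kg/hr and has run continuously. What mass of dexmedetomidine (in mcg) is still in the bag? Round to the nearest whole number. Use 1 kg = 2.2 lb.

Weight = 163 lb ÷ 2.2 lb/kg = 74.09091 kg
Dose = 0.66 mcg/kg/hr × 74.09091 kg = 48.9 mcg/hr
Concentration = 355 mcg ÷ 190 mL = 1.868421 mcg/mL
Rate = 48.9 mcg/hr ÷ 1.868421 mcg/mL = 26.17183 mL/hr
Volume infused = 26.17183 mL/hr × 4.4 hr = 115.1561 mL
Volume remaining = 190 − 115.1561 = 74.84394 mL
Drug remaining = 74.84394 mL × 1.868421 mcg/mL = 139.84 mcg

140 mcg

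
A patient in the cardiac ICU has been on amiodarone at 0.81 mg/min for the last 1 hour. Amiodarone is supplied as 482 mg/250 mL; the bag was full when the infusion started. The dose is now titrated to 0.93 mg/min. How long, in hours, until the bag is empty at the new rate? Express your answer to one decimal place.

7.8 hours

Initial rate:
0.81 mg/min × 60 min/hr = 48.6 mg/hr
Concentration = 482 mg ÷ 250 mL = 1.928 mg/mL
Rate = 48.6 mg/hr ÷ 1.928 mg/mL = 25.20747 mL/hr
Volume infused so far = 25.20747 mL/hr × 1 hr = 25.20747 mL
Volume remaining = 250 − 25.20747 = 224.7925 mL
New rate:
0.93 mg/min × 60 min/hr = 55.8 mg/hr
Rate = 55.8 mg/hr ÷ 1.928 mg/mL = 28.94191 mL/hr
Time remaining = 224.7925 mL ÷ 28.94191 mL/hr = 7.767025 hr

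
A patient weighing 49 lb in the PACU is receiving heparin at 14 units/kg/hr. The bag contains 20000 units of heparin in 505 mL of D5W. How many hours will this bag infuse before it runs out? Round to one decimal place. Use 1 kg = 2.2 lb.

64.1 hours

Weight = 49 lb ÷ 2.2 lb/kg = 22.27273 kg
Dose = 14 units/kg/hr × 22.27273 kg = 311.8182 units/hr
Concentration = 20000 units ÷ 505 mL = 39.60396 units/mL
Rate = 311.8182 units/hr ÷ 39.60396 units/mL = 7.873409 mL/hr
Duration = 505 mL ÷ 7.873409 mL/hr = 64.13994 hr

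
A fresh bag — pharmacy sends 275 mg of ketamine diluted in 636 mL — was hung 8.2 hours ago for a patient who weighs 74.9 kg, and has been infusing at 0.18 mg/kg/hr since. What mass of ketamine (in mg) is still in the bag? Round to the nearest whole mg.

Dose = 0.18 mg/kg/hr × 74.9 kg = 13.482 mg/hr
Concentration = 275 mg ÷ 636 mL = 0.4323899 mg/mL
Rate = 13.482 mg/hr ÷ 0.4323899 mg/mL = 31.18019 mL/hr
Volume infused = 31.18019 mL/hr × 8.2 hr = 255.6776 mL
Volume remaining = 636 − 255.6776 = 380.3224 mL
Drug remaining = 380.3224 mL × 0.4323899 mg/mL = 164.4476 mg

164 mg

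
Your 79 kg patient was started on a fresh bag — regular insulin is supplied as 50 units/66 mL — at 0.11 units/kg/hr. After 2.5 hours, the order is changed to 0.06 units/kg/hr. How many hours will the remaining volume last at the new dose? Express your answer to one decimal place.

6.0 hours

Initial rate:
Dose = 0.11 units/kg/hr × 79 kg = 8.69 units/hr
Concentration = 50 units ÷ 66 mL = 0.7575758 units/mL
Rate = 8.69 units/hr ÷ 0.7575758 units/mL = 11.4708 mL/hr
Volume infused so far = 11.4708 mL/hr × 2.5 hr = 28.677 mL
Volume remaining = 66 − 28.677 = 37.323 mL
New rate:
Dose = 0.06 units/kg/hr × 79 kg = 4.74 units/hr
Rate = 4.74 units/hr ÷ 0.7575758 units/mL = 6.2568 mL/hr
Time remaining = 37.323 mL ÷ 6.2568 mL/hr = 5.96519 hr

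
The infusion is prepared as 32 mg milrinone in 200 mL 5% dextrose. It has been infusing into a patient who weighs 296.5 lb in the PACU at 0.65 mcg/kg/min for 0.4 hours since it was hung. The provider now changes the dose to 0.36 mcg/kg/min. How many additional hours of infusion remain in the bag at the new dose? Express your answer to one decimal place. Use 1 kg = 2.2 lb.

Initial rate:
Weight = 296.5 lb ÷ 2.2 lb/kg = 134.7727 kg
Dose = 0.65 mcg/kg/min × 134.7727 kg = 87.60227 mcg/min
87.60227 mcg/min × 60 min/hr = 5256.136 mcg/hr
Concentration = 32 mg ÷ 200 mL = 0.16 mg/mL = 160 mcg/mL
Rate = 5256.136 mcg/hr ÷ 160 mcg/mL = 32.85085 mL/hr
Volume infused so far = 32.85085 mL/hr × 0.4 hr = 13.14034 mL
Volume remaining = 200 − 13.14034 = 186.8597 mL
New rate:
Dose = 0.36 mcg/kg/min × 134.7727 kg = 48.51818 mcg/min
48.51818 mcg/min × 60 min/hr = 2911.091 mcg/hr
Rate = 2911.091 mcg/hr ÷ 160 mcg/mL = 18.19432 mL/hr
Time remaining = 186.8597 mL ÷ 18.19432 mL/hr = 10.27022 hr

10.3 hours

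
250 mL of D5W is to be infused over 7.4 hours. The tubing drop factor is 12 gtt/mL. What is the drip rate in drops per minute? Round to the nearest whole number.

250 mL ÷ (7.4 hr × 60 = 444 min) = 0.5630631 mL/min
0.5630631 mL/min × 12 gtt/mL = 6.756757 gtt/min

7 gtt/min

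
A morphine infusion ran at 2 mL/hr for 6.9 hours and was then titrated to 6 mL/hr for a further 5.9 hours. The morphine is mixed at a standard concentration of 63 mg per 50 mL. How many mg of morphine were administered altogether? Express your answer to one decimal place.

Concentration = 63 mg ÷ 50 mL = 1.26 mg/mL
Stage 1: 2 mL/hr × 6.9 hr = 13.8 mL → 13.8 mL × 1.26 mg/mL = 17.388 mg
Stage 2: 6 mL/hr × 5.9 hr = 35.4 mL → 35.4 mL × 1.26 mg/mL = 44.604 mg
Total = 17.388 + 44.604 = 61.992 mg

62.0 mg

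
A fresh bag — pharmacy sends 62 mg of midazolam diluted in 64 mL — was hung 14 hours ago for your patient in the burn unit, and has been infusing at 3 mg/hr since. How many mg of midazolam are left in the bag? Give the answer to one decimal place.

Concentration = 62 mg ÷ 64 mL = 0.96875 mg/mL
Rate = 3 mg/hr ÷ 0.96875 mg/mL = 3.096774 mL/hr
Volume infused = 3.096774 mL/hr × 14 hr = 43.35484 mL
Volume remaining = 64 − 43.35484 = 20.64516 mL
Drug remaining = 20.64516 mL × 0.96875 mg/mL = 20 mg

20.0 mg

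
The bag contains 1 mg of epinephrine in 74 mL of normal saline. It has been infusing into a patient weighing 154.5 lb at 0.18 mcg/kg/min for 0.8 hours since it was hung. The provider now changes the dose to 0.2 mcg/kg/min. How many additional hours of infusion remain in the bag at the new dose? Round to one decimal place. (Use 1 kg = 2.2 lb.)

0.5 hours

Initial rate:
Weight = 154.5 lb ÷ 2.2 lb/kg = 70.22727 kg
Dose = 0.18 mcg/kg/min × 70.22727 kg = 12.64091 mcg/min
12.64091 mcg/min × 60 min/hr = 758.4545 mcg/hr
Concentration = 1 mg ÷ 74 mL = 0.01351351 mg/mL = 13.51351 mcg/mL
Rate = 758.4545 mcg/hr ÷ 13.51351 mcg/mL = 56.12564 mL/hr
Volume infused so far = 56.12564 mL/hr × 0.8 hr = 44.90051 mL
Volume remaining = 74 − 44.90051 = 29.09949 mL
New rate:
Dose = 0.2 mcg/kg/min × 70.22727 kg = 14.04545 mcg/min
14.04545 mcg/min × 60 min/hr = 842.7273 mcg/hr
Rate = 842.7273 mcg/hr ÷ 13.51351 mcg/mL = 62.36182 mL/hr
Time remaining = 29.09949 mL ÷ 62.36182 mL/hr = 0.4666235 hr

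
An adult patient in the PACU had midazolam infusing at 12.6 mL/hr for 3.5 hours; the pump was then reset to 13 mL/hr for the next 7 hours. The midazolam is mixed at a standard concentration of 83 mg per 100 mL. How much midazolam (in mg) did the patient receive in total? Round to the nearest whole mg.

112 mg

Concentration = 83 mg ÷ 100 mL = 0.83 mg/mL
Stage 1: 12.6 mL/hr × 3.5 hr = 44.1 mL → 44.1 mL × 0.83 mg/mL = 36.603 mg
Stage 2: 13 mL/hr × 7 hr = 91 mL → 91 mL × 0.83 mg/mL = 75.53 mg
Total = 36.603 + 75.53 = 112.133 mg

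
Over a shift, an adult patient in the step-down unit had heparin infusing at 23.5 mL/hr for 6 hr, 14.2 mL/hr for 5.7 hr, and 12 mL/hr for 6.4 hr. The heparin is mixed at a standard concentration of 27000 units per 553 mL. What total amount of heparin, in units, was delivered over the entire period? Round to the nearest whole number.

Concentration = 27000 units ÷ 553 mL = 48.82459 units/mL
Stage 1: 23.5 mL/hr × 6 hr = 141 mL → 141 mL × 48.82459 units/mL = 6884.268 units
Stage 2: 14.2 mL/hr × 5.7 hr = 80.94 mL → 80.94 mL × 48.82459 units/mL = 3951.863 units
Stage 3: 12 mL/hr × 6.4 hr = 76.8 mL → 76.8 mL × 48.82459 units/mL = 3749.729 units
Total = 6884.268 + 3951.863 + 3749.729 = 14585.86 units

14586 units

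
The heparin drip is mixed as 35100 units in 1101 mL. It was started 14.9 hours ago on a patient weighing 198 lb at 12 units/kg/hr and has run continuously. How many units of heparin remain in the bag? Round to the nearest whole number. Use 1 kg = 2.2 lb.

19008 units

Weight = 198 lb ÷ 2.2 lb/kg = 90 kg
Dose = 12 units/kg/hr × 90 kg = 1080 units/hr
Concentration = 35100 units ÷ 1101 mL = 31.88011 units/mL
Rate = 1080 units/hr ÷ 31.88011 units/mL = 33.87692 mL/hr
Volume infused = 33.87692 mL/hr × 14.9 hr = 504.7662 mL
Volume remaining = 1101 − 504.7662 = 596.2338 mL
Drug remaining = 596.2338 mL × 31.88011 units/mL = 19008 units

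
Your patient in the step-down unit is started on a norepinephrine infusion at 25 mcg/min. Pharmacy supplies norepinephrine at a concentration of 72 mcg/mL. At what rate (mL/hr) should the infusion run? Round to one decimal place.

25 mcg/min × 60 min/hr = 1500 mcg/hr
Rate = 1500 mcg/hr ÷ 72 mcg/mL = 20.83333 mL/hr

20.8 mL/hr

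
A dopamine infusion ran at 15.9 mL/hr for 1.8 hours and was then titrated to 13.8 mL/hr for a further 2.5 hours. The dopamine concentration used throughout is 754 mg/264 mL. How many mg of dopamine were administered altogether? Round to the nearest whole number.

180 mg

Concentration = 754 mg ÷ 264 mL = 2.856061 mg/mL
Stage 1: 15.9 mL/hr × 1.8 hr = 28.62 mL → 28.62 mL × 2.856061 mg/mL = 81.74045 mg
Stage 2: 13.8 mL/hr × 2.5 hr = 34.5 mL → 34.5 mL × 2.856061 mg/mL = 98.53409 mg
Total = 81.74045 + 98.53409 = 180.2745 mg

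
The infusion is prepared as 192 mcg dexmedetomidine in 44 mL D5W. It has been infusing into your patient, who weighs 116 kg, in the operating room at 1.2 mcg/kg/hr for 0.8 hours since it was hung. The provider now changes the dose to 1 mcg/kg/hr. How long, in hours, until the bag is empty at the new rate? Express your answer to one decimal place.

Initial rate:
Dose = 1.2 mcg/kg/hr × 116 kg = 139.2 mcg/hr
Concentration = 192 mcg ÷ 44 mL = 4.363636 mcg/mL
Rate = 139.2 mcg/hr ÷ 4.363636 mcg/mL = 31.9 mL/hr
Volume infused so far = 31.9 mL/hr × 0.8 hr = 25.52 mL
Volume remaining = 44 − 25.52 = 18.48 mL
New rate:
Dose = 1 mcg/kg/hr × 116 kg = 116 mcg/hr
Rate = 116 mcg/hr ÷ 4.363636 mcg/mL = 26.58333 mL/hr
Time remaining = 18.48 mL ÷ 26.58333 mL/hr = 0.6951724 hr

0.7 hours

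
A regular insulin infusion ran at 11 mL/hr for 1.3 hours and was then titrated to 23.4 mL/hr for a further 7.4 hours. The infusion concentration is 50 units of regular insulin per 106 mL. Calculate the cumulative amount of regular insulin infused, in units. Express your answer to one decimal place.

Concentration = 50 units ÷ 106 mL = 0.4716981 units/mL
Stage 1: 11 mL/hr × 1.3 hr = 14.3 mL → 14.3 mL × 0.4716981 units/mL = 6.745283 units
Stage 2: 23.4 mL/hr × 7.4 hr = 173.16 mL → 173.16 mL × 0.4716981 units/mL = 81.67925 units
Total = 6.745283 + 81.67925 = 88.42453 units

88.4 units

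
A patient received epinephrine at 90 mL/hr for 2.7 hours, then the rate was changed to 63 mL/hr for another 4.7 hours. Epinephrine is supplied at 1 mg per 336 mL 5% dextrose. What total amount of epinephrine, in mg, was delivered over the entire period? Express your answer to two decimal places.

Concentration = 1 mg ÷ 336 mL = 0.00297619 mg/mL
Stage 1: 90 mL/hr × 2.7 hr = 243 mL → 243 mL × 0.00297619 mg/mL = 0.7232143 mg
Stage 2: 63 mL/hr × 4.7 hr = 296.1 mL → 296.1 mL × 0.00297619 mg/mL = 0.88125 mg
Total = 0.7232143 + 0.88125 = 1.604464 mg

1.60 mg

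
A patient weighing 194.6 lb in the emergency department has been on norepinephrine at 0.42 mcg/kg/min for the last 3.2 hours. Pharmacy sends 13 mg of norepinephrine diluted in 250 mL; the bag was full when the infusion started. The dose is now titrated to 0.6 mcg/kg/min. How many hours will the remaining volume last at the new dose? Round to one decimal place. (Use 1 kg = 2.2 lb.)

Initial rate:
Weight = 194.6 lb ÷ 2.2 lb/kg = 88.45455 kg
Dose = 0.42 mcg/kg/min × 88.45455 kg = 37.15091 mcg/min
37.15091 mcg/min × 60 min/hr = 2229.055 mcg/hr
Concentration = 13 mg ÷ 250 mL = 0.052 mg/mL = 52 mcg/mL
Rate = 2229.055 mcg/hr ÷ 52 mcg/mL = 42.86643 mL/hr
Volume infused so far = 42.86643 mL/hr × 3.2 hr = 137.1726 mL
Volume remaining = 250 − 137.1726 = 112.8274 mL
New rate:
Dose = 0.6 mcg/kg/min × 88.45455 kg = 53.07273 mcg/min
53.07273 mcg/min × 60 min/hr = 3184.364 mcg/hr
Rate = 3184.364 mcg/hr ÷ 52 mcg/mL = 61.23776 mL/hr
Time remaining = 112.8274 mL ÷ 61.23776 mL/hr = 1.842448 hr

1.8 hours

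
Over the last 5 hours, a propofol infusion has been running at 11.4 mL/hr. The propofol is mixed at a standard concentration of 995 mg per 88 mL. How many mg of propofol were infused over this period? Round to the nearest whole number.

644 mg

Concentration = 995 mg ÷ 88 mL = 11.30682 mg/mL
Drug rate = 11.4 mL/hr × 11.30682 mg/mL = 128.8977 mg/hr
Total = 128.8977 mg/hr × 5 hr = 644.4886 mg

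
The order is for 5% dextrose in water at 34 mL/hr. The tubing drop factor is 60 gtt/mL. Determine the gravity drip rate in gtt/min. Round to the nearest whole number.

34 mL/hr ÷ 60 min/hr = 0.5666667 mL/min
0.5666667 mL/min × 60 gtt/mL = 34 gtt/min

34 gtt/min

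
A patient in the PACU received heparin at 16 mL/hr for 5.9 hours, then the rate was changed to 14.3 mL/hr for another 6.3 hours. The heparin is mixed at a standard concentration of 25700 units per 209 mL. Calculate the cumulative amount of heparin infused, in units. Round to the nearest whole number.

22686 units

Concentration = 25700 units ÷ 209 mL = 122.9665 units/mL
Stage 1: 16 mL/hr × 5.9 hr = 94.4 mL → 94.4 mL × 122.9665 units/mL = 11608.04 units
Stage 2: 14.3 mL/hr × 6.3 hr = 90.09 mL → 90.09 mL × 122.9665 units/mL = 11078.05 units
Total = 11608.04 + 11078.05 = 22686.09 units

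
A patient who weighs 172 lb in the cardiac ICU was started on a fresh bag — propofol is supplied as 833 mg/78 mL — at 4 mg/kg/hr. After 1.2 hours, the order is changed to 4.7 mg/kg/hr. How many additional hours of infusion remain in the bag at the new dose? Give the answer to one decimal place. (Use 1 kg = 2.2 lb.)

1.2 hours

Initial rate:
Weight = 172 lb ÷ 2.2 lb/kg = 78.18182 kg
Dose = 4 mg/kg/hr × 78.18182 kg = 312.7273 mg/hr
Concentration = 833 mg ÷ 78 mL = 10.67949 mg/mL
Rate = 312.7273 mg/hr ÷ 10.67949 mg/mL = 29.28299 mL/hr
Volume infused so far = 29.28299 mL/hr × 1.2 hr = 35.13958 mL
Volume remaining = 78 − 35.13958 = 42.86042 mL
New rate:
Dose = 4.7 mg/kg/hr × 78.18182 kg = 367.4545 mg/hr
Rate = 367.4545 mg/hr ÷ 10.67949 mg/mL = 34.40751 mL/hr
Time remaining = 42.86042 mL ÷ 34.40751 mL/hr = 1.24567 hr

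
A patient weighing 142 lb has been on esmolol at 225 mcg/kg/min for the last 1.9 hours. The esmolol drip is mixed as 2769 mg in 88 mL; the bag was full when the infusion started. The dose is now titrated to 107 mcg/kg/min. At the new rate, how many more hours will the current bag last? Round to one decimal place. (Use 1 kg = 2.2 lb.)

2.7 hours

Initial rate:
Weight = 142 lb ÷ 2.2 lb/kg = 64.54545 kg
Dose = 225 mcg/kg/min × 64.54545 kg = 14522.73 mcg/min
14522.73 mcg/min × 60 min/hr = 871363.6 mcg/hr
Concentration = 2769 mg ÷ 88 mL = 31.46591 mg/mL = 31465.91 mcg/mL
Rate = 871363.6 mcg/hr ÷ 31465.91 mcg/mL = 27.69231 mL/hr
Volume infused so far = 27.69231 mL/hr × 1.9 hr = 52.61538 mL
Volume remaining = 88 − 52.61538 = 35.38462 mL
New rate:
Dose = 107 mcg/kg/min × 64.54545 kg = 6906.364 mcg/min
6906.364 mcg/min × 60 min/hr = 414381.8 mcg/hr
Rate = 414381.8 mcg/hr ÷ 31465.91 mcg/mL = 13.16923 mL/hr
Time remaining = 35.38462 mL ÷ 13.16923 mL/hr = 2.686916 hr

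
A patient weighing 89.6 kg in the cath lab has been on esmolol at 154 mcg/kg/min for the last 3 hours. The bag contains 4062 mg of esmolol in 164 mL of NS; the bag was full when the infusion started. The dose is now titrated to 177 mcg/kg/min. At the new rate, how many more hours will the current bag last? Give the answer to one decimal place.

1.7 hours

Initial rate:
Dose = 154 mcg/kg/min × 89.6 kg = 13798.4 mcg/min
13798.4 mcg/min × 60 min/hr = 827904 mcg/hr
Concentration = 4062 mg ÷ 164 mL = 24.76829 mg/mL = 24768.29 mcg/mL
Rate = 827904 mcg/hr ÷ 24768.29 mcg/mL = 33.42596 mL/hr
Volume infused so far = 33.42596 mL/hr × 3 hr = 100.2779 mL
Volume remaining = 164 − 100.2779 = 63.72212 mL
New rate:
Dose = 177 mcg/kg/min × 89.6 kg = 15859.2 mcg/min
15859.2 mcg/min × 60 min/hr = 951552 mcg/hr
Rate = 951552 mcg/hr ÷ 24768.29 mcg/mL = 38.41815 mL/hr
Time remaining = 63.72212 mL ÷ 38.41815 mL/hr = 1.658646 hr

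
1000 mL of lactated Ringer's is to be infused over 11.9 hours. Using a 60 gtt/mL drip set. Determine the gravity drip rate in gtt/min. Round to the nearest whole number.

84 gtt/min

1000 mL ÷ (11.9 hr × 60 = 714 min) = 1.40056 mL/min
1.40056 mL/min × 60 gtt/mL = 84.03361 gtt/min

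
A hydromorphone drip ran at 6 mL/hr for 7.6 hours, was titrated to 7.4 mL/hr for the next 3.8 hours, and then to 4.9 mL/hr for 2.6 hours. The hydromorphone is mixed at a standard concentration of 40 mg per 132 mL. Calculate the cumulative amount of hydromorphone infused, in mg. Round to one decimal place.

Concentration = 40 mg ÷ 132 mL = 0.3030303 mg/mL
Stage 1: 6 mL/hr × 7.6 hr = 45.6 mL → 45.6 mL × 0.3030303 mg/mL = 13.81818 mg
Stage 2: 7.4 mL/hr × 3.8 hr = 28.12 mL → 28.12 mL × 0.3030303 mg/mL = 8.521212 mg
Stage 3: 4.9 mL/hr × 2.6 hr = 12.74 mL → 12.74 mL × 0.3030303 mg/mL = 3.860606 mg
Total = 13.81818 + 8.521212 + 3.860606 = 26.2 mg

26.2 mg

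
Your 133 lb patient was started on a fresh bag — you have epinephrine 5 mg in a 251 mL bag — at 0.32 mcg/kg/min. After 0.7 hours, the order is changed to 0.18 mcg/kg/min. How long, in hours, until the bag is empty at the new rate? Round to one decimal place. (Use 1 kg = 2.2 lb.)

6.4 hours

Initial rate:
Weight = 133 lb ÷ 2.2 lb/kg = 60.45455 kg
Dose = 0.32 mcg/kg/min × 60.45455 kg = 19.34545 mcg/min
19.34545 mcg/min × 60 min/hr = 1160.727 mcg/hr
Concentration = 5 mg ÷ 251 mL = 0.01992032 mg/mL = 19.92032 mcg/mL
Rate = 1160.727 mcg/hr ÷ 19.92032 mcg/mL = 58.26851 mL/hr
Volume infused so far = 58.26851 mL/hr × 0.7 hr = 40.78796 mL
Volume remaining = 251 − 40.78796 = 210.212 mL
New rate:
Dose = 0.18 mcg/kg/min × 60.45455 kg = 10.88182 mcg/min
10.88182 mcg/min × 60 min/hr = 652.9091 mcg/hr
Rate = 652.9091 mcg/hr ÷ 19.92032 mcg/mL = 32.77604 mL/hr
Time remaining = 210.212 mL ÷ 32.77604 mL/hr = 6.41359 hr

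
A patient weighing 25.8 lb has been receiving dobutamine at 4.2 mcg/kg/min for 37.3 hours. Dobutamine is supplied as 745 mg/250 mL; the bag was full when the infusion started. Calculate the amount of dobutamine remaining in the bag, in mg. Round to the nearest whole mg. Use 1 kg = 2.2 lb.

635 mg

Weight = 25.8 lb ÷ 2.2 lb/kg = 11.72727 kg
Dose = 4.2 mcg/kg/min × 11.72727 kg = 49.25455 mcg/min
49.25455 mcg/min × 60 min/hr = 2955.273 mcg/hr
Concentration = 745 mg ÷ 250 mL = 2.98 mg/mL = 2980 mcg/mL
Rate = 2955.273 mcg/hr ÷ 2980 mcg/mL = 0.9917023 mL/hr
Volume infused = 0.9917023 mL/hr × 37.3 hr = 36.99049 mL
Volume remaining = 250 − 36.99049 = 213.0095 mL
Drug remaining = 213.0095 mL × 2980 mcg/mL = 634768.3 mcg = 634.7683 mg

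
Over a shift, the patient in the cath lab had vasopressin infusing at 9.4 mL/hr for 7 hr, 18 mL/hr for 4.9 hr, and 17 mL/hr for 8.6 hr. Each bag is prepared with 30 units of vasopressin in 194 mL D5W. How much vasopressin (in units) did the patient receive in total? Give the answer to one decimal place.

Concentration = 30 units ÷ 194 mL = 0.1546392 units/mL
Stage 1: 9.4 mL/hr × 7 hr = 65.8 mL → 65.8 mL × 0.1546392 units/mL = 10.17526 units
Stage 2: 18 mL/hr × 4.9 hr = 88.2 mL → 88.2 mL × 0.1546392 units/mL = 13.63918 units
Stage 3: 17 mL/hr × 8.6 hr = 146.2 mL → 146.2 mL × 0.1546392 units/mL = 22.60825 units
Total = 10.17526 + 13.63918 + 22.60825 = 46.42268 units

46.4 units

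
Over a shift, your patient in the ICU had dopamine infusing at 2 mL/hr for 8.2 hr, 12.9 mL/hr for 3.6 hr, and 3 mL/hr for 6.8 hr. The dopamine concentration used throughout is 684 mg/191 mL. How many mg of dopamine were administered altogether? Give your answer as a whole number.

Concentration = 684 mg ÷ 191 mL = 3.581152 mg/mL
Stage 1: 2 mL/hr × 8.2 hr = 16.4 mL → 16.4 mL × 3.581152 mg/mL = 58.73089 mg
Stage 2: 12.9 mL/hr × 3.6 hr = 46.44 mL → 46.44 mL × 3.581152 mg/mL = 166.3087 mg
Stage 3: 3 mL/hr × 6.8 hr = 20.4 mL → 20.4 mL × 3.581152 mg/mL = 73.0555 mg
Total = 58.73089 + 166.3087 + 73.0555 = 298.0951 mg

298 mg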